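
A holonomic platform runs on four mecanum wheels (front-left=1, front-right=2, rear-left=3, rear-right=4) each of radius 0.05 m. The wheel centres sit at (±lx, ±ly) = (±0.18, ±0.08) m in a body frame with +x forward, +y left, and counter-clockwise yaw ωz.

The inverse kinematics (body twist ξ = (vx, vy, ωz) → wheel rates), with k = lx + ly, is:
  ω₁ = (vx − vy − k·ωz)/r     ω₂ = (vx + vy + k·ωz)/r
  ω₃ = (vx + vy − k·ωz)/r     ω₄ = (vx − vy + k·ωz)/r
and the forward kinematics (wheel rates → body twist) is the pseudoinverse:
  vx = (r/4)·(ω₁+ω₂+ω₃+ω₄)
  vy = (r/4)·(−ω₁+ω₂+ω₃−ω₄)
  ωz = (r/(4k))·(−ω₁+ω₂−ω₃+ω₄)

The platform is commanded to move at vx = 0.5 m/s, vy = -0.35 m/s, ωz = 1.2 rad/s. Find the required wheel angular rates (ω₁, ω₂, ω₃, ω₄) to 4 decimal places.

k = lx + ly = 0.18 + 0.08 = 0.2600;  k·ωz = 0.2600·1.2 = 0.3120
ω₁ (FL) = (vx − vy − k·ωz)/r = 0.5380/0.05 = 10.7600
ω₂ (FR) = (vx + vy + k·ωz)/r = 0.4620/0.05 = 9.2400
ω₃ (RL) = (vx + vy − k·ωz)/r = -0.1620/0.05 = -3.2400
ω₄ (RR) = (vx − vy + k·ωz)/r = 1.1620/0.05 = 23.2400

(10.7600, 9.2400, -3.2400, 23.2400)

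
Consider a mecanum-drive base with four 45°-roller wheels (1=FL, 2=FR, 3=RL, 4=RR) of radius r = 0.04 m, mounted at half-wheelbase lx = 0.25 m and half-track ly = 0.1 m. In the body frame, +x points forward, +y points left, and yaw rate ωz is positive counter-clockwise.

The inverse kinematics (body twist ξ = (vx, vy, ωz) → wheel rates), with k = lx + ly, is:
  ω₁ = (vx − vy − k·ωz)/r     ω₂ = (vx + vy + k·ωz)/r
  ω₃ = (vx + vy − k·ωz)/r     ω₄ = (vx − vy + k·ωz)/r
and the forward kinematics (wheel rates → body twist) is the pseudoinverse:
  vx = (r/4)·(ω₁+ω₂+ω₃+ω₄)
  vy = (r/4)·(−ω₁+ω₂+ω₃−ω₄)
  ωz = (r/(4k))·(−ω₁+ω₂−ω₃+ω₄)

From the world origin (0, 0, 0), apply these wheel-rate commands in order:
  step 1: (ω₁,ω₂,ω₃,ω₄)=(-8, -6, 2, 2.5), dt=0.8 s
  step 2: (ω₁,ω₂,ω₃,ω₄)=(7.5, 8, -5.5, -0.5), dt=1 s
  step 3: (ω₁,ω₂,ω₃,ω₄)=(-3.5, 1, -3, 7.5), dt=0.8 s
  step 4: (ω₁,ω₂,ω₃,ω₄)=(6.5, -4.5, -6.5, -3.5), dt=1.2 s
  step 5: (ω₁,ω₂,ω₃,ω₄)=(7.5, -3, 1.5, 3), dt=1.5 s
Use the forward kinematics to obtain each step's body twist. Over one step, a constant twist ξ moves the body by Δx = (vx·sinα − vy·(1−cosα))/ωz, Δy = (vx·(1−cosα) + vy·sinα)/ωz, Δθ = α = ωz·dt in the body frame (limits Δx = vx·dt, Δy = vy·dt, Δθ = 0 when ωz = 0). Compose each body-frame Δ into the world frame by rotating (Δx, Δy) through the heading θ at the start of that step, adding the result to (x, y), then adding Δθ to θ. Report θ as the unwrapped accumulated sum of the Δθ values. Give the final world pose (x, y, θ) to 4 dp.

step 1: ξ=(vx,vy,ωz)=(-0.0950, 0.0150, 0.0714), dt=0.8 → body Δ=(-0.0763, 0.0098, 0.0571) → world pose (-0.0763, 0.0098, 0.0571)
step 2: ξ=(vx,vy,ωz)=(0.0950, -0.0450, 0.1571), dt=1.0 → body Δ=(0.0981, -0.0374, 0.1571) → world pose (0.0238, -0.0219, 0.2143)
step 3: ξ=(vx,vy,ωz)=(0.0200, -0.0600, 0.4286), dt=0.8 → body Δ=(0.0238, -0.0443, 0.3429) → world pose (0.0565, -0.0601, 0.5571)
step 4: ξ=(vx,vy,ωz)=(-0.0800, -0.1400, -0.2286), dt=1.2 → body Δ=(-0.1177, -0.1528, -0.2743) → world pose (0.0374, -0.2521, 0.2829)
step 5: ξ=(vx,vy,ωz)=(0.0900, -0.1200, -0.2571), dt=1.5 → body Δ=(0.0974, -0.2013, -0.3857) → world pose (0.1871, -0.4182, -0.1029)

(0.1871, -0.4182, -0.1029)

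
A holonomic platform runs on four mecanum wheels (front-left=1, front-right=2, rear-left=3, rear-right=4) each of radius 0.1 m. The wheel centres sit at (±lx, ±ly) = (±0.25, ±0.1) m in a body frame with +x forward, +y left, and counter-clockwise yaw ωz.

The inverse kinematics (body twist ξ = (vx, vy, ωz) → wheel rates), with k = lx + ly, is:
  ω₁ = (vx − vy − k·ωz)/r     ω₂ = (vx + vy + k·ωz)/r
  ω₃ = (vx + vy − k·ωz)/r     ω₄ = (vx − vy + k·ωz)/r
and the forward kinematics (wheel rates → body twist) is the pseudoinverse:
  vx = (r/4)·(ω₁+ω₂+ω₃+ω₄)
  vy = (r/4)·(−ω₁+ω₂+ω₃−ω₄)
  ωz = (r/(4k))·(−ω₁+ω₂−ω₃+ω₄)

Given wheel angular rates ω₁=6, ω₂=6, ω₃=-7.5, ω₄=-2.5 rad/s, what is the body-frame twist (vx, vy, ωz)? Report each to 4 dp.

(0.0500, -0.1250, 0.3571)

k = lx + ly = 0.25 + 0.1 = 0.3500
ω₁+ω₂+ω₃+ω₄ = 2.0000  →  vx = (0.1/4)·2.0000 = 0.0500
−ω₁+ω₂+ω₃−ω₄ = -5.0000  →  vy = (0.1/4)·-5.0000 = -0.1250
−ω₁+ω₂−ω₃+ω₄ = 5.0000  →  ωz = (0.1/1.4000)·5.0000 = 0.3571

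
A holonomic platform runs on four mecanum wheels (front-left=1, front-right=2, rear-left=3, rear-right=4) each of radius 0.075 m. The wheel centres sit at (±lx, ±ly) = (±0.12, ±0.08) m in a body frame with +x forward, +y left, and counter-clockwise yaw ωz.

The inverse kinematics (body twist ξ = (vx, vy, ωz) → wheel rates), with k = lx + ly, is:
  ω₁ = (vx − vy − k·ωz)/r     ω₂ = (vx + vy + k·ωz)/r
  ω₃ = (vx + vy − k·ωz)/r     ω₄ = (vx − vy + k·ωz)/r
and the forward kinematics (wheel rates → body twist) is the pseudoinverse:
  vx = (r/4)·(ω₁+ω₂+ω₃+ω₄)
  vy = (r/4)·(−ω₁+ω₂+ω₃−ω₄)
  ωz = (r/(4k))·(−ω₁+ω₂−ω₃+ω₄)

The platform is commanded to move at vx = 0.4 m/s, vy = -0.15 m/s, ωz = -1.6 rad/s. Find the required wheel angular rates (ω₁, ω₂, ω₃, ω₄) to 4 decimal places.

k = lx + ly = 0.12 + 0.08 = 0.2000;  k·ωz = 0.2000·-1.6 = -0.3200
ω₁ (FL) = (vx − vy − k·ωz)/r = 0.8700/0.075 = 11.6000
ω₂ (FR) = (vx + vy + k·ωz)/r = -0.0700/0.075 = -0.9333
ω₃ (RL) = (vx + vy − k·ωz)/r = 0.5700/0.075 = 7.6000
ω₄ (RR) = (vx − vy + k·ωz)/r = 0.2300/0.075 = 3.0667

(11.6000, -0.9333, 7.6000, 3.0667)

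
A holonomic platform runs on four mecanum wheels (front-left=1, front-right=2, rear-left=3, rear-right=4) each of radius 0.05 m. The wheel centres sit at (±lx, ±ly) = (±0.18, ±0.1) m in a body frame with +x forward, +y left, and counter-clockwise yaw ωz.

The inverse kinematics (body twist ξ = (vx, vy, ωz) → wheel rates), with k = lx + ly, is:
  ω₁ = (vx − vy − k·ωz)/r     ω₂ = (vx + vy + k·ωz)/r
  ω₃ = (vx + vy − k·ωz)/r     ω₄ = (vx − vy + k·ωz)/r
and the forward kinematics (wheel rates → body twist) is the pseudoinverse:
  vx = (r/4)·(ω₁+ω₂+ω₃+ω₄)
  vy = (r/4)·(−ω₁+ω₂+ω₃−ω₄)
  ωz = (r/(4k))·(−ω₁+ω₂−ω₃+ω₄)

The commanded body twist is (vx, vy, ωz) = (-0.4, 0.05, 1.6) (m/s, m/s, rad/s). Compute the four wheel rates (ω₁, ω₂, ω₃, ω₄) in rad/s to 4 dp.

k = lx + ly = 0.18 + 0.1 = 0.2800;  k·ωz = 0.2800·1.6 = 0.4480
ω₁ (FL) = (vx − vy − k·ωz)/r = -0.8980/0.05 = -17.9600
ω₂ (FR) = (vx + vy + k·ωz)/r = 0.0980/0.05 = 1.9600
ω₃ (RL) = (vx + vy − k·ωz)/r = -0.7980/0.05 = -15.9600
ω₄ (RR) = (vx − vy + k·ωz)/r = -0.0020/0.05 = -0.0400

(-17.9600, 1.9600, -15.9600, -0.0400)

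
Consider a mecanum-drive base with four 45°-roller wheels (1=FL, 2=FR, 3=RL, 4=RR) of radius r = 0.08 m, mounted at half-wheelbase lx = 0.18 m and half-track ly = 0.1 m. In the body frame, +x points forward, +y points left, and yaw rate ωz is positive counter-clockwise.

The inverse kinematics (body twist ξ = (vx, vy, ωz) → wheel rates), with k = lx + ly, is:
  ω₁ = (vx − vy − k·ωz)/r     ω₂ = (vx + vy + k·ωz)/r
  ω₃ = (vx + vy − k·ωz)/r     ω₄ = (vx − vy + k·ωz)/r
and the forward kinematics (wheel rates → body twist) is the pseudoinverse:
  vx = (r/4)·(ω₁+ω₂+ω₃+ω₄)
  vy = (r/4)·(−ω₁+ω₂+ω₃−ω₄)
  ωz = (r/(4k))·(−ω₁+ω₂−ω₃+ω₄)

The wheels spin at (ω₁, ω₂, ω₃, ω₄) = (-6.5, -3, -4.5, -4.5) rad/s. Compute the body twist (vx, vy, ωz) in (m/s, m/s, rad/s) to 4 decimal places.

k = lx + ly = 0.18 + 0.1 = 0.2800
ω₁+ω₂+ω₃+ω₄ = -18.5000  →  vx = (0.08/4)·-18.5000 = -0.3700
−ω₁+ω₂+ω₃−ω₄ = 3.5000  →  vy = (0.08/4)·3.5000 = 0.0700
−ω₁+ω₂−ω₃+ω₄ = 3.5000  →  ωz = (0.08/1.1200)·3.5000 = 0.2500

(-0.3700, 0.0700, 0.2500)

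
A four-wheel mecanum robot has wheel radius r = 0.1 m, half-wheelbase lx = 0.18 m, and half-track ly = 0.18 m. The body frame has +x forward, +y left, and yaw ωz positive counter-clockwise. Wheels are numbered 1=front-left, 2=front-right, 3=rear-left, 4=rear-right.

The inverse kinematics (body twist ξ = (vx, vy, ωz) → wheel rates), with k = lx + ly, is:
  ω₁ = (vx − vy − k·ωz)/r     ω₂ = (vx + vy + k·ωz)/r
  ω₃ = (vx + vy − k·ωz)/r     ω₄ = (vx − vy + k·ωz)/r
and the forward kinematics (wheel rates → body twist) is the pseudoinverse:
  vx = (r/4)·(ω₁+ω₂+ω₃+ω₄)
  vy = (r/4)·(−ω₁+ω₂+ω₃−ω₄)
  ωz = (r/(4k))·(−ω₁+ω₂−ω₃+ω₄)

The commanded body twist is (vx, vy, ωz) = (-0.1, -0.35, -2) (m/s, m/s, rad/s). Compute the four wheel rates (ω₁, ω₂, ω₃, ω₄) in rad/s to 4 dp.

(9.7000, -11.7000, 2.7000, -4.7000)

k = lx + ly = 0.18 + 0.18 = 0.3600;  k·ωz = 0.3600·-2 = -0.7200
ω₁ (FL) = (vx − vy − k·ωz)/r = 0.9700/0.1 = 9.7000
ω₂ (FR) = (vx + vy + k·ωz)/r = -1.1700/0.1 = -11.7000
ω₃ (RL) = (vx + vy − k·ωz)/r = 0.2700/0.1 = 2.7000
ω₄ (RR) = (vx − vy + k·ωz)/r = -0.4700/0.1 = -4.7000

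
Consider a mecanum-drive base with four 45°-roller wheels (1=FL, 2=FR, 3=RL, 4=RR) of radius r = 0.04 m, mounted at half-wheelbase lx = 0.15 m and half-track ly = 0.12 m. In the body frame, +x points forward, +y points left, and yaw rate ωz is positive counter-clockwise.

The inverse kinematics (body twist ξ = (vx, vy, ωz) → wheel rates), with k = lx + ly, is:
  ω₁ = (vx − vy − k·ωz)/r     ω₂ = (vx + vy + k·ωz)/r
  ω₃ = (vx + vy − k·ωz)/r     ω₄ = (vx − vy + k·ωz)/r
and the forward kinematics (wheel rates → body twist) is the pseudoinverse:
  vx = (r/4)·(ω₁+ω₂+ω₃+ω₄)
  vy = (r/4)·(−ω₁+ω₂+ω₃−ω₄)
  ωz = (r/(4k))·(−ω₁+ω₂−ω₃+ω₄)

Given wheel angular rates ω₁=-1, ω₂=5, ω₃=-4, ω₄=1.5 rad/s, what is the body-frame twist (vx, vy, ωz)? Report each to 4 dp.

(0.0150, 0.0050, 0.4259)

k = lx + ly = 0.15 + 0.12 = 0.2700
ω₁+ω₂+ω₃+ω₄ = 1.5000  →  vx = (0.04/4)·1.5000 = 0.0150
−ω₁+ω₂+ω₃−ω₄ = 0.5000  →  vy = (0.04/4)·0.5000 = 0.0050
−ω₁+ω₂−ω₃+ω₄ = 11.5000  →  ωz = (0.04/1.0800)·11.5000 = 0.4259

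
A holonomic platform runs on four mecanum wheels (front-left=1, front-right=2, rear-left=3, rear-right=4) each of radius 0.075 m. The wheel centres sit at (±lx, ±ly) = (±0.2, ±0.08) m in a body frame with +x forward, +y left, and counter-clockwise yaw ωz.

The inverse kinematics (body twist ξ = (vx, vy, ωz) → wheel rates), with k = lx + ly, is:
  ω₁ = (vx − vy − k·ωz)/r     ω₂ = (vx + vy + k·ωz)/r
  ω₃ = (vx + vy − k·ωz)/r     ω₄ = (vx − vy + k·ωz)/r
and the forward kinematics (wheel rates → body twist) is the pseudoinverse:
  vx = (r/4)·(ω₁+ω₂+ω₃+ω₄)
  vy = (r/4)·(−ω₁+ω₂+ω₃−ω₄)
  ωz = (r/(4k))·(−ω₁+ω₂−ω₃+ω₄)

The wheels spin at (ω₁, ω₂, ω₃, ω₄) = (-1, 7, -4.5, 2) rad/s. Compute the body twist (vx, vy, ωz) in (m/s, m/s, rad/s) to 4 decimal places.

(0.0656, 0.0281, 0.9710)

k = lx + ly = 0.2 + 0.08 = 0.2800
ω₁+ω₂+ω₃+ω₄ = 3.5000  →  vx = (0.075/4)·3.5000 = 0.0656
−ω₁+ω₂+ω₃−ω₄ = 1.5000  →  vy = (0.075/4)·1.5000 = 0.0281
−ω₁+ω₂−ω₃+ω₄ = 14.5000  →  ωz = (0.075/1.1200)·14.5000 = 0.9710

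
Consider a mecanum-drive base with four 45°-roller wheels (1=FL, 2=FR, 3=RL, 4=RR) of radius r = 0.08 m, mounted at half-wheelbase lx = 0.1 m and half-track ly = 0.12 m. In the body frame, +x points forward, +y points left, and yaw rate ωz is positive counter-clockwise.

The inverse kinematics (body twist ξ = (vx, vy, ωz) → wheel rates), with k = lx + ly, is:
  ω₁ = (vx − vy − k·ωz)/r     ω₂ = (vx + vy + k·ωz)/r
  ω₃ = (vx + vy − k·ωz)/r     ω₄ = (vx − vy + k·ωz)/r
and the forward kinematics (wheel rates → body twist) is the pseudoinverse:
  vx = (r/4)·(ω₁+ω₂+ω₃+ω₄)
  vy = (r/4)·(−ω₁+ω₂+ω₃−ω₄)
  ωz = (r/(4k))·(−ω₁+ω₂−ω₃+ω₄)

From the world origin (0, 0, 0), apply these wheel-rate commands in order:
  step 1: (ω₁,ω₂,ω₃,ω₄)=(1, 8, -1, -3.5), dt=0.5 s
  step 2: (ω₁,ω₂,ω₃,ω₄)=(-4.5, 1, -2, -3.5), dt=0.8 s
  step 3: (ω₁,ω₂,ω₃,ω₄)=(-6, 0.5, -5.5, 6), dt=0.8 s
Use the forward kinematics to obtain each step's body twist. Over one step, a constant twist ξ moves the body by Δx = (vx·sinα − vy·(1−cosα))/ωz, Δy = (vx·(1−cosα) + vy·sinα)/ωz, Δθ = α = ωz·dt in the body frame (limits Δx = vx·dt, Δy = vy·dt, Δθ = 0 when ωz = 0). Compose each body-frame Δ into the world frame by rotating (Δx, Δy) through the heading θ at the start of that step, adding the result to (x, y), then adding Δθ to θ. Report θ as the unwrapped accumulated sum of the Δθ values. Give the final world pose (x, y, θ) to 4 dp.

(-0.1005, 0.0562, 1.8045)

step 1: ξ=(vx,vy,ωz)=(0.0900, 0.1900, 0.4091), dt=0.5 → body Δ=(0.0350, 0.0989, 0.2045) → world pose (0.0350, 0.0989, 0.2045)
step 2: ξ=(vx,vy,ωz)=(-0.1800, 0.1400, 0.3636), dt=0.8 → body Δ=(-0.1582, 0.0896, 0.2909) → world pose (-0.1381, 0.1546, 0.4955)
step 3: ξ=(vx,vy,ωz)=(-0.1000, -0.1000, 1.6364), dt=0.8 → body Δ=(-0.0137, -0.1043, 1.3091) → world pose (-0.1005, 0.0562, 1.8045)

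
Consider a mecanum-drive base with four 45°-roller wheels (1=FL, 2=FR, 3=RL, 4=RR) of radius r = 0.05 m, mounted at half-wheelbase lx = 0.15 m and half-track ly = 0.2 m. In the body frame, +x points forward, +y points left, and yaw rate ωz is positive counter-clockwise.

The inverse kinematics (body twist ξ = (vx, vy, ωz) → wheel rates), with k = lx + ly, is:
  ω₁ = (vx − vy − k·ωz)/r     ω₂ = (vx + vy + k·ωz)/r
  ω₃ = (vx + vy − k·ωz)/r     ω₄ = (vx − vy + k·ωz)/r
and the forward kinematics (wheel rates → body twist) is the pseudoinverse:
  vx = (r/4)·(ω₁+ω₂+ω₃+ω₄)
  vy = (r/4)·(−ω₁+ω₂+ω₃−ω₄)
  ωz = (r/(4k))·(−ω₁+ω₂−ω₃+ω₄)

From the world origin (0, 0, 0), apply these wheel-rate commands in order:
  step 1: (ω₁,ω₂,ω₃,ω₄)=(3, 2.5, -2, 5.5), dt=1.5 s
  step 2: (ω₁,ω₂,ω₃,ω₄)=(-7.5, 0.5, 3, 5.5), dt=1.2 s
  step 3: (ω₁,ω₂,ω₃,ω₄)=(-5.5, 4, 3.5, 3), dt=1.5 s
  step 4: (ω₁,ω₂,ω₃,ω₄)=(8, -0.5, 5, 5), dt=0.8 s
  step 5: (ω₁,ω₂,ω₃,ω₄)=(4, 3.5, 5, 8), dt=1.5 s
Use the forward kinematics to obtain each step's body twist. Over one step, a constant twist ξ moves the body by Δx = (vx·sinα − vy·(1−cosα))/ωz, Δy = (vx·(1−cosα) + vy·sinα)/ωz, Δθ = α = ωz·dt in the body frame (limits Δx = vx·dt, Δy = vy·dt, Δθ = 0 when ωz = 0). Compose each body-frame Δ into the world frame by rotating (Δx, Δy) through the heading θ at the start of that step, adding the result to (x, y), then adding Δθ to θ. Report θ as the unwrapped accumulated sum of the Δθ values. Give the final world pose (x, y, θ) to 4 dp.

step 1: ξ=(vx,vy,ωz)=(0.1125, -0.1000, 0.2500), dt=1.5 → body Δ=(0.1926, -0.1152, 0.3750) → world pose (0.1926, -0.1152, 0.3750)
step 2: ξ=(vx,vy,ωz)=(0.0188, 0.0688, 0.3750), dt=1.2 → body Δ=(0.0035, 0.0847, 0.4500) → world pose (0.1648, -0.0351, 0.8250)
step 3: ξ=(vx,vy,ωz)=(0.0625, 0.1250, 0.3214), dt=1.5 → body Δ=(0.0458, 0.2025, 0.4821) → world pose (0.0472, 0.1359, 1.3071)
step 4: ξ=(vx,vy,ωz)=(0.2188, -0.1063, -0.3036), dt=0.8 → body Δ=(0.1630, -0.1053, -0.2429) → world pose (0.1914, 0.2659, 1.0643)
step 5: ξ=(vx,vy,ωz)=(0.2563, -0.0438, 0.0893), dt=1.5 → body Δ=(0.3876, -0.0397, 0.1339) → world pose (0.4141, 0.5855, 1.1982)

(0.4141, 0.5855, 1.1982)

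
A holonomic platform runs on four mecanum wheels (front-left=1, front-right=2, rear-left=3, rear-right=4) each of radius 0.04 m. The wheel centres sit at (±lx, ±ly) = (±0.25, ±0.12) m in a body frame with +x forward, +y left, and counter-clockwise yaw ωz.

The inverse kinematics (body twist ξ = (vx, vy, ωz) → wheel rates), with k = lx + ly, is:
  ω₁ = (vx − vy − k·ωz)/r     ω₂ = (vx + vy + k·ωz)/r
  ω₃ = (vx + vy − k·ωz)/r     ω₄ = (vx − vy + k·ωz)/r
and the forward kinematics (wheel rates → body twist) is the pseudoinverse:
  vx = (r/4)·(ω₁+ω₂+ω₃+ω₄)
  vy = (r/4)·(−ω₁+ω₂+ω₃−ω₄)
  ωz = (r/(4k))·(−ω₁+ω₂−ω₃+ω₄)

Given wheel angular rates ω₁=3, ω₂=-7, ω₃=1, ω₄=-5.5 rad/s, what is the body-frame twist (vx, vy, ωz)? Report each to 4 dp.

k = lx + ly = 0.25 + 0.12 = 0.3700
ω₁+ω₂+ω₃+ω₄ = -8.5000  →  vx = (0.04/4)·-8.5000 = -0.0850
−ω₁+ω₂+ω₃−ω₄ = -3.5000  →  vy = (0.04/4)·-3.5000 = -0.0350
−ω₁+ω₂−ω₃+ω₄ = -16.5000  →  ωz = (0.04/1.4800)·-16.5000 = -0.4459

(-0.0850, -0.0350, -0.4459)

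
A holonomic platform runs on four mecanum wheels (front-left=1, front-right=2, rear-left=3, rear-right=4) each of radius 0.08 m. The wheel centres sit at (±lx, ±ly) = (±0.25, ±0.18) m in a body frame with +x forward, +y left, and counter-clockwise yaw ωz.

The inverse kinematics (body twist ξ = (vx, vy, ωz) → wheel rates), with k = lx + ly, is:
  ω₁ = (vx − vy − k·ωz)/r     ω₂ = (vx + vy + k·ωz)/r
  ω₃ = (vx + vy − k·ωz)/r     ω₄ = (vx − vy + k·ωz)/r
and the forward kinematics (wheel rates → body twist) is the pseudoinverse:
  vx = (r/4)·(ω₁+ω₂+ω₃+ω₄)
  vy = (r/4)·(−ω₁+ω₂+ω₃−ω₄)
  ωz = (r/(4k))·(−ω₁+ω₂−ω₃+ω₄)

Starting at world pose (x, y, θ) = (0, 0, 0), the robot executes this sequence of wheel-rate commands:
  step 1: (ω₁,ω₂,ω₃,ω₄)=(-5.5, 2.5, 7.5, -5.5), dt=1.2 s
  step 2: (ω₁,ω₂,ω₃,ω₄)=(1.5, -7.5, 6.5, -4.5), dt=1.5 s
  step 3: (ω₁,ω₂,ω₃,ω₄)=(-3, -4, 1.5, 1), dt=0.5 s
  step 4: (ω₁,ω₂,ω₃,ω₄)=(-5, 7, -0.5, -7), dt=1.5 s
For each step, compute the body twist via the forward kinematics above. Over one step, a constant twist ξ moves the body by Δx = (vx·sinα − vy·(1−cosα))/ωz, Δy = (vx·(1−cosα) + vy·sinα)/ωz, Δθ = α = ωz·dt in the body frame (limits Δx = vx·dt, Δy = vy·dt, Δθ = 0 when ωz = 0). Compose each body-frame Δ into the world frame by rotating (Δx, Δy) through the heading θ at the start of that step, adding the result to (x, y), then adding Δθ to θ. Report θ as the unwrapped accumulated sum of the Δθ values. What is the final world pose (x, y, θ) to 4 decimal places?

step 1: ξ=(vx,vy,ωz)=(-0.0200, 0.4200, -0.2326), dt=1.2 → body Δ=(0.0462, 0.5008, -0.2791) → world pose (0.0462, 0.5008, -0.2791)
step 2: ξ=(vx,vy,ωz)=(-0.0800, 0.0400, -0.9302), dt=1.5 → body Δ=(-0.0492, 0.1133, -1.3953) → world pose (0.0301, 0.6233, -1.6744)
step 3: ξ=(vx,vy,ωz)=(-0.0900, -0.0100, -0.0698), dt=0.5 → body Δ=(-0.0451, -0.0042, -0.0349) → world pose (0.0306, 0.6686, -1.7093)
step 4: ξ=(vx,vy,ωz)=(-0.1100, 0.3700, 0.2558), dt=1.5 → body Δ=(-0.2662, 0.5102, 0.3837) → world pose (0.5727, 0.8617, -1.3256)

(0.5727, 0.8617, -1.3256)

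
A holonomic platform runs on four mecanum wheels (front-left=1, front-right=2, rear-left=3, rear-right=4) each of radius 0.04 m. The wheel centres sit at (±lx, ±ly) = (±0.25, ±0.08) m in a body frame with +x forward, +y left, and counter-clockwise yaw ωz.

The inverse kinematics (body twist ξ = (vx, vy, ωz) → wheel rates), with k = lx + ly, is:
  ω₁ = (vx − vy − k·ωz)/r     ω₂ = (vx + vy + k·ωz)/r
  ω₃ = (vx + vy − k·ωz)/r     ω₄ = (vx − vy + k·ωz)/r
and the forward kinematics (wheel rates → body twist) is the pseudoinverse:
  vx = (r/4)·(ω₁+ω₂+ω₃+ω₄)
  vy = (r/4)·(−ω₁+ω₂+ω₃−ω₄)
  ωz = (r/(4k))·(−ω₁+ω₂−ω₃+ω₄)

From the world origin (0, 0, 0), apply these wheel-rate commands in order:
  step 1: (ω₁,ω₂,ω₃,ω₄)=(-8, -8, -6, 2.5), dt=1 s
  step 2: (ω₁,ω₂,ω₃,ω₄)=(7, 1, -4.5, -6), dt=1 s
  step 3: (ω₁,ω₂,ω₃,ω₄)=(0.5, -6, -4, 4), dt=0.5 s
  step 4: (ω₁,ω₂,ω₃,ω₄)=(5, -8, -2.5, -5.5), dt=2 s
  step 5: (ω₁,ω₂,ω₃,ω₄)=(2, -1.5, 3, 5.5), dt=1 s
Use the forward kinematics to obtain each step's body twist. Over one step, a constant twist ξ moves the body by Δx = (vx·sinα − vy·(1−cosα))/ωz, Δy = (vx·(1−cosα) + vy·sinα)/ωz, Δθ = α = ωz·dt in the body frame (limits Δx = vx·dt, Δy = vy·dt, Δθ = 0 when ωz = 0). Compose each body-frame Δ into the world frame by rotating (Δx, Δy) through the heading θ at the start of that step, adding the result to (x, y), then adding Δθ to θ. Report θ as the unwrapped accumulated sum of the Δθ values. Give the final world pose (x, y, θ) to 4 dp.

(-0.4917, -0.4248, -0.9470)

step 1: ξ=(vx,vy,ωz)=(-0.1950, -0.0850, 0.2576), dt=1.0 → body Δ=(-0.1820, -0.1090, 0.2576) → world pose (-0.1820, -0.1090, 0.2576)
step 2: ξ=(vx,vy,ωz)=(-0.0250, -0.0450, -0.2273), dt=1.0 → body Δ=(-0.0299, -0.0418, -0.2273) → world pose (-0.2002, -0.1571, 0.0303)
step 3: ξ=(vx,vy,ωz)=(-0.0550, -0.1450, 0.0455), dt=0.5 → body Δ=(-0.0267, -0.0728, 0.0227) → world pose (-0.2247, -0.2306, 0.0530)
step 4: ξ=(vx,vy,ωz)=(-0.1100, -0.1000, -0.4848), dt=2.0 → body Δ=(-0.2767, -0.0715, -0.9697) → world pose (-0.4972, -0.3167, -0.9167)
step 5: ξ=(vx,vy,ωz)=(0.0900, -0.0600, -0.0303), dt=1.0 → body Δ=(0.0891, -0.0614, -0.0303) → world pose (-0.4917, -0.4248, -0.9470)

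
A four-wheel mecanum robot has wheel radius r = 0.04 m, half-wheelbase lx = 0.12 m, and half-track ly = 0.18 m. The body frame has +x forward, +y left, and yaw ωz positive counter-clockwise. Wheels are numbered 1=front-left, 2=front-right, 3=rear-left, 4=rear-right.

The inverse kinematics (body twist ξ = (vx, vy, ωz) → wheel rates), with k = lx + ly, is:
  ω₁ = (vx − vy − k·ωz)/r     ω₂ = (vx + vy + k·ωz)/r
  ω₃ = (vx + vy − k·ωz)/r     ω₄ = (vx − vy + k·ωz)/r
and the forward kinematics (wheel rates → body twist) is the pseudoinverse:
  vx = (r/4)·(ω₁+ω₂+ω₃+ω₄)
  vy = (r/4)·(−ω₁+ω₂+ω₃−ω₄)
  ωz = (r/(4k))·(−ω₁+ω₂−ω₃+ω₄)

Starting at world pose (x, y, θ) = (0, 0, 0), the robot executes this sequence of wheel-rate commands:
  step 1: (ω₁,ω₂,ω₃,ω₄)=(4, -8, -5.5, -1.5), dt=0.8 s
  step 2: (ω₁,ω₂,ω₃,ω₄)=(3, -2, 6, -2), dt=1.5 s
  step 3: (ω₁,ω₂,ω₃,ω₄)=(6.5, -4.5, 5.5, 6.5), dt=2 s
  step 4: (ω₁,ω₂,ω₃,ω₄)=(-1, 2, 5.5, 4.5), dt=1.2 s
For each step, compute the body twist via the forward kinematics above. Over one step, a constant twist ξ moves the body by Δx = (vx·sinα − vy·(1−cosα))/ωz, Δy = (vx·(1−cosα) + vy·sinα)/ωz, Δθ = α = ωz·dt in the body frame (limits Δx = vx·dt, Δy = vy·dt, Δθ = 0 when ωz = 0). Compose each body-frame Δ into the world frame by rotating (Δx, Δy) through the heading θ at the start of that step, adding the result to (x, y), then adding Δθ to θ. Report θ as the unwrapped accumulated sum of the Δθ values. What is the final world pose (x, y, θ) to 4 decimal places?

step 1: ξ=(vx,vy,ωz)=(-0.1100, -0.1600, -0.2667), dt=0.8 → body Δ=(-0.1009, -0.1177, -0.2133) → world pose (-0.1009, -0.1177, -0.2133)
step 2: ξ=(vx,vy,ωz)=(0.0500, 0.0300, -0.4333), dt=1.5 → body Δ=(0.0839, 0.0184, -0.6500) → world pose (-0.0150, -0.1175, -0.8633)
step 3: ξ=(vx,vy,ωz)=(0.1400, -0.1200, -0.3333), dt=2.0 → body Δ=(0.1826, -0.3125, -0.6667) → world pose (-0.1338, -0.4594, -1.5300)
step 4: ξ=(vx,vy,ωz)=(0.1100, 0.0400, 0.0667), dt=1.2 → body Δ=(0.1299, 0.0532, 0.0800) → world pose (-0.0754, -0.5871, -1.4500)

(-0.0754, -0.5871, -1.4500)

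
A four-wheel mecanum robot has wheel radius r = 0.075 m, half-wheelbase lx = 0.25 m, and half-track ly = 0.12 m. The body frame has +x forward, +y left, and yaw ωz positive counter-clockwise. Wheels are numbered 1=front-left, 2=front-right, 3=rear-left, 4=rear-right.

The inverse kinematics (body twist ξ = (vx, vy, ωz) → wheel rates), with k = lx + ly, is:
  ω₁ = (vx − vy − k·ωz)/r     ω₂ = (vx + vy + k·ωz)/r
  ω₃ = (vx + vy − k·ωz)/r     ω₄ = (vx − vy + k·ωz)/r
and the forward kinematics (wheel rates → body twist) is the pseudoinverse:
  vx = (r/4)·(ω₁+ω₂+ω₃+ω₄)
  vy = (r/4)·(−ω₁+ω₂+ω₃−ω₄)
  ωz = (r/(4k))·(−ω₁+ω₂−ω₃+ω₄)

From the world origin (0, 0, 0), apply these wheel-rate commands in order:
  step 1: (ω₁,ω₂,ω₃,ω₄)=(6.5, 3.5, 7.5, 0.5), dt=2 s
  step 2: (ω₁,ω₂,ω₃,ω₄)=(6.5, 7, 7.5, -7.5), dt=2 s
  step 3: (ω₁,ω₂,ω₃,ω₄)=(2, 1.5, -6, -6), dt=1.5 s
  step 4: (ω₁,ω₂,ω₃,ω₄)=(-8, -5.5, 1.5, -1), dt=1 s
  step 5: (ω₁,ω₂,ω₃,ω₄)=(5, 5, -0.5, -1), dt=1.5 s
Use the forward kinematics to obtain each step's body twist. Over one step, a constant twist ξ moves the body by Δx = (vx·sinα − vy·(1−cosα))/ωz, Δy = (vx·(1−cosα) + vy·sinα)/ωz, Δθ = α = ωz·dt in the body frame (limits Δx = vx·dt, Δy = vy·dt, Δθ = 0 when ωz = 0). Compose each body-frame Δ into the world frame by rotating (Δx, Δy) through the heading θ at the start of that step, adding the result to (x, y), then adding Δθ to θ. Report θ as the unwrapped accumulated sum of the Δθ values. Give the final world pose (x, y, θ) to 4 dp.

(1.3225, -0.6639, -2.5591)

step 1: ξ=(vx,vy,ωz)=(0.3375, 0.0750, -0.5068), dt=2.0 → body Δ=(0.6350, -0.1882, -1.0135) → world pose (0.6350, -0.1882, -1.0135)
step 2: ξ=(vx,vy,ωz)=(0.2531, 0.2906, -0.7348), dt=2.0 → body Δ=(0.6983, 0.0838, -1.4696) → world pose (1.0754, -0.7365, -2.4831)
step 3: ξ=(vx,vy,ωz)=(-0.1594, -0.0094, -0.0253), dt=1.5 → body Δ=(-0.2393, -0.0095, -0.0380) → world pose (1.2588, -0.5825, -2.5211)
step 4: ξ=(vx,vy,ωz)=(-0.2437, 0.0938, 0.0000), dt=1.0 → body Δ=(-0.2437, 0.0938, 0.0000) → world pose (1.5116, -0.5171, -2.5211)
step 5: ξ=(vx,vy,ωz)=(0.1594, 0.0094, -0.0253), dt=1.5 → body Δ=(0.2393, 0.0095, -0.0380) → world pose (1.3225, -0.6639, -2.5591)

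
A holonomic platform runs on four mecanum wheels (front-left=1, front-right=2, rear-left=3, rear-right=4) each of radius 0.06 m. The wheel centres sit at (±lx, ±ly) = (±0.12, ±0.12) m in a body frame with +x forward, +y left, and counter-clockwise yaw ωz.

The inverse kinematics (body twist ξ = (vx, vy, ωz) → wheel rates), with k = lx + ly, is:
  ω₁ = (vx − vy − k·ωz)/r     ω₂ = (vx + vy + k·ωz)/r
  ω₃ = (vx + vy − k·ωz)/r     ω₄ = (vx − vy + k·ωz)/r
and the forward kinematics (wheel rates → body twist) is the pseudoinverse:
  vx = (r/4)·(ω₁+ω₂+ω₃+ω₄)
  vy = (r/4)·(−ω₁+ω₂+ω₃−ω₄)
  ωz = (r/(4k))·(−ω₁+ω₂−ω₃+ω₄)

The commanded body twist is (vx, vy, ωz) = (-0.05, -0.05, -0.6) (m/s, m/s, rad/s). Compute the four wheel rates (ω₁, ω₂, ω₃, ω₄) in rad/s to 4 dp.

(2.4000, -4.0667, 0.7333, -2.4000)

k = lx + ly = 0.12 + 0.12 = 0.2400;  k·ωz = 0.2400·-0.6 = -0.1440
ω₁ (FL) = (vx − vy − k·ωz)/r = 0.1440/0.06 = 2.4000
ω₂ (FR) = (vx + vy + k·ωz)/r = -0.2440/0.06 = -4.0667
ω₃ (RL) = (vx + vy − k·ωz)/r = 0.0440/0.06 = 0.7333
ω₄ (RR) = (vx − vy + k·ωz)/r = -0.1440/0.06 = -2.4000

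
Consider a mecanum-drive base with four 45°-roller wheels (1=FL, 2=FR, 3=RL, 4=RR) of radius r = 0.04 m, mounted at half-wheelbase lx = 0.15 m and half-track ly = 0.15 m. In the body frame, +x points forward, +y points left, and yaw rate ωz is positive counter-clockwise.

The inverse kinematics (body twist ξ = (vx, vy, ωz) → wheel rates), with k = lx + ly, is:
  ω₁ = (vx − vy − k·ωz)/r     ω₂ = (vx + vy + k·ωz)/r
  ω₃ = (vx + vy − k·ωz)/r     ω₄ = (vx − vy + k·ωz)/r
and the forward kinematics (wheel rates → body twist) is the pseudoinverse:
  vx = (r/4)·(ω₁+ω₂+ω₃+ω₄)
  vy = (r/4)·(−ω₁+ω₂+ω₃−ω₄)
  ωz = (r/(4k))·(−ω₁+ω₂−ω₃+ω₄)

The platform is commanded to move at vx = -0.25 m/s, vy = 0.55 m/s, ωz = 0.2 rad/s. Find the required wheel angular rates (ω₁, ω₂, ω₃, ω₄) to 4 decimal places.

k = lx + ly = 0.15 + 0.15 = 0.3000;  k·ωz = 0.3000·0.2 = 0.0600
ω₁ (FL) = (vx − vy − k·ωz)/r = -0.8600/0.04 = -21.5000
ω₂ (FR) = (vx + vy + k·ωz)/r = 0.3600/0.04 = 9.0000
ω₃ (RL) = (vx + vy − k·ωz)/r = 0.2400/0.04 = 6.0000
ω₄ (RR) = (vx − vy + k·ωz)/r = -0.7400/0.04 = -18.5000

(-21.5000, 9.0000, 6.0000, -18.5000)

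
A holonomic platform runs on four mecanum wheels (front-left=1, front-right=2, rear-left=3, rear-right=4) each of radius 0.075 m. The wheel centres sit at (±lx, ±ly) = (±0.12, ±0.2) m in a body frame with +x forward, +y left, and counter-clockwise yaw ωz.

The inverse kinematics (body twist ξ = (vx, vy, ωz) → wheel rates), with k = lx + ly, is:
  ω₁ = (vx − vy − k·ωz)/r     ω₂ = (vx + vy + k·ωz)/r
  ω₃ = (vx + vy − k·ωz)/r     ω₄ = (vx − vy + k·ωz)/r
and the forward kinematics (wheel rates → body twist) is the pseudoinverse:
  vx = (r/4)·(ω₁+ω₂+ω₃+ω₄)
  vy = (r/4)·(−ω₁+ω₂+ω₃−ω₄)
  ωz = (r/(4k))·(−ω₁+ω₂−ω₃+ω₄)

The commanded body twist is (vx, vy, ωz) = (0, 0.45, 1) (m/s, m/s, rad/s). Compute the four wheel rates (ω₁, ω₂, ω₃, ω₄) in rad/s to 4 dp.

(-10.2667, 10.2667, 1.7333, -1.7333)

k = lx + ly = 0.12 + 0.2 = 0.3200;  k·ωz = 0.3200·1 = 0.3200
ω₁ (FL) = (vx − vy − k·ωz)/r = -0.7700/0.075 = -10.2667
ω₂ (FR) = (vx + vy + k·ωz)/r = 0.7700/0.075 = 10.2667
ω₃ (RL) = (vx + vy − k·ωz)/r = 0.1300/0.075 = 1.7333
ω₄ (RR) = (vx − vy + k·ωz)/r = -0.1300/0.075 = -1.7333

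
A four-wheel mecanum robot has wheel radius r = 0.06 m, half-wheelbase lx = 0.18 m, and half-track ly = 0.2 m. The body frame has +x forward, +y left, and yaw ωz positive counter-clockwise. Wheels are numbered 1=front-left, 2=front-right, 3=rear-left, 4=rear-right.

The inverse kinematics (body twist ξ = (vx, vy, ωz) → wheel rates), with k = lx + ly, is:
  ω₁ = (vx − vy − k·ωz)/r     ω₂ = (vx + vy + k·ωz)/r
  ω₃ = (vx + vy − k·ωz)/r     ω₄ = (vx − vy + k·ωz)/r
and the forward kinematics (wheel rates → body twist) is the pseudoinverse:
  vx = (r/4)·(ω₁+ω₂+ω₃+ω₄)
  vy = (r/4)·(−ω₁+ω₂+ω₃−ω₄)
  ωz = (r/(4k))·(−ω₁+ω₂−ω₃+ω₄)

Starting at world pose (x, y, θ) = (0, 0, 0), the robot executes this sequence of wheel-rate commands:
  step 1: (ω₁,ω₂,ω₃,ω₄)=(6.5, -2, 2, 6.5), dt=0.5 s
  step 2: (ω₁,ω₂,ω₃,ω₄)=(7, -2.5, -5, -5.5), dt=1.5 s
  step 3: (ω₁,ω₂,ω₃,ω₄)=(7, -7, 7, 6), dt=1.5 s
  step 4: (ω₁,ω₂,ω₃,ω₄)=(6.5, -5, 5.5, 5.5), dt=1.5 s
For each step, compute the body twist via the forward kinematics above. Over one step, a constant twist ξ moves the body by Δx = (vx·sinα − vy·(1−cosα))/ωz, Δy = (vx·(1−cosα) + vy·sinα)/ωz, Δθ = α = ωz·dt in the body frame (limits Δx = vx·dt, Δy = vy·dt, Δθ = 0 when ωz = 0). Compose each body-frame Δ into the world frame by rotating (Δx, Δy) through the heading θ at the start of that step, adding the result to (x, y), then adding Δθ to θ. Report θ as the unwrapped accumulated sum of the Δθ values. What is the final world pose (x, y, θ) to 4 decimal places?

(-0.5622, -0.7959, -2.2401)

step 1: ξ=(vx,vy,ωz)=(0.1950, -0.1950, -0.1579), dt=0.5 → body Δ=(0.0936, -0.1012, -0.0789) → world pose (0.0936, -0.1012, -0.0789)
step 2: ξ=(vx,vy,ωz)=(-0.0900, -0.1350, -0.3947), dt=1.5 → body Δ=(-0.1855, -0.1521, -0.5921) → world pose (-0.1033, -0.2382, -0.6711)
step 3: ξ=(vx,vy,ωz)=(0.1950, -0.1950, -0.5921), dt=1.5 → body Δ=(0.1340, -0.3771, -0.8882) → world pose (-0.2329, -0.6168, -1.5592)
step 4: ξ=(vx,vy,ωz)=(0.1875, -0.1725, -0.4539), dt=1.5 → body Δ=(0.1753, -0.3313, -0.6809) → world pose (-0.5622, -0.7959, -2.2401)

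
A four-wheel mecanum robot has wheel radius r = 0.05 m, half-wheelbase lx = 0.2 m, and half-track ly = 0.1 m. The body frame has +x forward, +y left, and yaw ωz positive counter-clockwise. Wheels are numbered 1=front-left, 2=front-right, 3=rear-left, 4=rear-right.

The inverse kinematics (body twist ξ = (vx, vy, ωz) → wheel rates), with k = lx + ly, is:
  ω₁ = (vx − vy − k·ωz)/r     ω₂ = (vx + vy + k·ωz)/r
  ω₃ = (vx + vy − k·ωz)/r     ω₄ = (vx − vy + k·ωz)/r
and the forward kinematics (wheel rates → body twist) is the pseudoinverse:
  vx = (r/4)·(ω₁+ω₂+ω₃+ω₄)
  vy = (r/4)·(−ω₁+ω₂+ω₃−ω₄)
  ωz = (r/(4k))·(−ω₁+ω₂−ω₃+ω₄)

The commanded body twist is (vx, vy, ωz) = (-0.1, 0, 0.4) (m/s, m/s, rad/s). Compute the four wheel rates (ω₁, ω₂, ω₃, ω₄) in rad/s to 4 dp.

k = lx + ly = 0.2 + 0.1 = 0.3000;  k·ωz = 0.3000·0.4 = 0.1200
ω₁ (FL) = (vx − vy − k·ωz)/r = -0.2200/0.05 = -4.4000
ω₂ (FR) = (vx + vy + k·ωz)/r = 0.0200/0.05 = 0.4000
ω₃ (RL) = (vx + vy − k·ωz)/r = -0.2200/0.05 = -4.4000
ω₄ (RR) = (vx − vy + k·ωz)/r = 0.0200/0.05 = 0.4000

(-4.4000, 0.4000, -4.4000, 0.4000)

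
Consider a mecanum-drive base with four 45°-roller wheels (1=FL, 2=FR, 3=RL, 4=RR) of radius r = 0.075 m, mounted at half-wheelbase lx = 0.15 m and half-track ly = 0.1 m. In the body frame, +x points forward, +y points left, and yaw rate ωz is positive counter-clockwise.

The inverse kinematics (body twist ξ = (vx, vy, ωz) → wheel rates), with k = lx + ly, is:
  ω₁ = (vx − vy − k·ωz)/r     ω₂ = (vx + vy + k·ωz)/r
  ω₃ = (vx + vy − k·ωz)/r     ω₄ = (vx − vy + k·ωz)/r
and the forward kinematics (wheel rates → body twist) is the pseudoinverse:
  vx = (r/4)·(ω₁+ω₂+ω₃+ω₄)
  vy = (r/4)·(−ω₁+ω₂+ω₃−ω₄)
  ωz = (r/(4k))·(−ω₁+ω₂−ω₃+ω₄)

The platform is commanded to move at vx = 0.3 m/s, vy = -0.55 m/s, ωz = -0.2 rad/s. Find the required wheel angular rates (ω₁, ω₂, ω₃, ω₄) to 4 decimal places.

(12.0000, -4.0000, -2.6667, 10.6667)

k = lx + ly = 0.15 + 0.1 = 0.2500;  k·ωz = 0.2500·-0.2 = -0.0500
ω₁ (FL) = (vx − vy − k·ωz)/r = 0.9000/0.075 = 12.0000
ω₂ (FR) = (vx + vy + k·ωz)/r = -0.3000/0.075 = -4.0000
ω₃ (RL) = (vx + vy − k·ωz)/r = -0.2000/0.075 = -2.6667
ω₄ (RR) = (vx − vy + k·ωz)/r = 0.8000/0.075 = 10.6667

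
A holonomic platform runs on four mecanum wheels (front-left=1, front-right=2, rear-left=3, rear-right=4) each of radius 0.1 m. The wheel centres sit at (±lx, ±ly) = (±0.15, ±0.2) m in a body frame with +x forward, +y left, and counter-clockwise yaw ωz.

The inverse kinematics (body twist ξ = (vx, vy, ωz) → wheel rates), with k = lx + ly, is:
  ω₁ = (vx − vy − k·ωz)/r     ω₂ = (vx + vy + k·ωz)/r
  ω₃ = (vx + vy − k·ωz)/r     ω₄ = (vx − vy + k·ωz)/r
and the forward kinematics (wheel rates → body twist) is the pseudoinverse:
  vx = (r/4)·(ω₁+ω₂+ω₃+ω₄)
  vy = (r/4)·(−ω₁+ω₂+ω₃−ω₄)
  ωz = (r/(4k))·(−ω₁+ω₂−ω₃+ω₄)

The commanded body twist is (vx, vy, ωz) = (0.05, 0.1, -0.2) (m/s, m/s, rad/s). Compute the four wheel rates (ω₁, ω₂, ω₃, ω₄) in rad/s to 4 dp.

k = lx + ly = 0.15 + 0.2 = 0.3500;  k·ωz = 0.3500·-0.2 = -0.0700
ω₁ (FL) = (vx − vy − k·ωz)/r = 0.0200/0.1 = 0.2000
ω₂ (FR) = (vx + vy + k·ωz)/r = 0.0800/0.1 = 0.8000
ω₃ (RL) = (vx + vy − k·ωz)/r = 0.2200/0.1 = 2.2000
ω₄ (RR) = (vx − vy + k·ωz)/r = -0.1200/0.1 = -1.2000

(0.2000, 0.8000, 2.2000, -1.2000)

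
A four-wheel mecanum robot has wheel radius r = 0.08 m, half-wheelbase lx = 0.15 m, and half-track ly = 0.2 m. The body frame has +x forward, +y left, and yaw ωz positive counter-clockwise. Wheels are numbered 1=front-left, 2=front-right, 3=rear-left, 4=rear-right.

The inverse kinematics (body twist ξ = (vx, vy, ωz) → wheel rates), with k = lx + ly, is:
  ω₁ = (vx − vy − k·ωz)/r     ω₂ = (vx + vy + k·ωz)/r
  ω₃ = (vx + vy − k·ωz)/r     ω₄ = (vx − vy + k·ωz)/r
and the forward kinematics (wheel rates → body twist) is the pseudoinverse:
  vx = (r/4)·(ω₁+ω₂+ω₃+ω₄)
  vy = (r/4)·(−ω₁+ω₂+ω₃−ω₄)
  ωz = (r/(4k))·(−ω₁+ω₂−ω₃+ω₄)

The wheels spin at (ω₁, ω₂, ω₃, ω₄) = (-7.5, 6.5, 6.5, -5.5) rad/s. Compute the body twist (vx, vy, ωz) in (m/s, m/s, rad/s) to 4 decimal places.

k = lx + ly = 0.15 + 0.2 = 0.3500
ω₁+ω₂+ω₃+ω₄ = 0.0000  →  vx = (0.08/4)·0.0000 = 0.0000
−ω₁+ω₂+ω₃−ω₄ = 26.0000  →  vy = (0.08/4)·26.0000 = 0.5200
−ω₁+ω₂−ω₃+ω₄ = 2.0000  →  ωz = (0.08/1.4000)·2.0000 = 0.1143

(0.0000, 0.5200, 0.1143)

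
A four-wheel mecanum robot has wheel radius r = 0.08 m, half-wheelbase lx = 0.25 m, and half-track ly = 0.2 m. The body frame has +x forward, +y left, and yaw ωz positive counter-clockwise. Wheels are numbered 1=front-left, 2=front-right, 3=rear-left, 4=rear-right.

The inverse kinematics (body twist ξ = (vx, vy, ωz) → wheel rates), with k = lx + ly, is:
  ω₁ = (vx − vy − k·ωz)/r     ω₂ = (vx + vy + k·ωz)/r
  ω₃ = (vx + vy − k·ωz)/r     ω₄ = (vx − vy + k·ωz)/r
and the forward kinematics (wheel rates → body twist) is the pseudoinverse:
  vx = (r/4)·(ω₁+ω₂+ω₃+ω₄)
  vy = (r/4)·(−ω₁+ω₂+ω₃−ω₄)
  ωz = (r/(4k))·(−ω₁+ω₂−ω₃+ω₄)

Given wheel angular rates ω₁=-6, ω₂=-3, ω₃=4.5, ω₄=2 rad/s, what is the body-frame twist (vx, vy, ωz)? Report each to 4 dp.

(-0.0500, 0.1100, 0.0222)

k = lx + ly = 0.25 + 0.2 = 0.4500
ω₁+ω₂+ω₃+ω₄ = -2.5000  →  vx = (0.08/4)·-2.5000 = -0.0500
−ω₁+ω₂+ω₃−ω₄ = 5.5000  →  vy = (0.08/4)·5.5000 = 0.1100
−ω₁+ω₂−ω₃+ω₄ = 0.5000  →  ωz = (0.08/1.8000)·0.5000 = 0.0222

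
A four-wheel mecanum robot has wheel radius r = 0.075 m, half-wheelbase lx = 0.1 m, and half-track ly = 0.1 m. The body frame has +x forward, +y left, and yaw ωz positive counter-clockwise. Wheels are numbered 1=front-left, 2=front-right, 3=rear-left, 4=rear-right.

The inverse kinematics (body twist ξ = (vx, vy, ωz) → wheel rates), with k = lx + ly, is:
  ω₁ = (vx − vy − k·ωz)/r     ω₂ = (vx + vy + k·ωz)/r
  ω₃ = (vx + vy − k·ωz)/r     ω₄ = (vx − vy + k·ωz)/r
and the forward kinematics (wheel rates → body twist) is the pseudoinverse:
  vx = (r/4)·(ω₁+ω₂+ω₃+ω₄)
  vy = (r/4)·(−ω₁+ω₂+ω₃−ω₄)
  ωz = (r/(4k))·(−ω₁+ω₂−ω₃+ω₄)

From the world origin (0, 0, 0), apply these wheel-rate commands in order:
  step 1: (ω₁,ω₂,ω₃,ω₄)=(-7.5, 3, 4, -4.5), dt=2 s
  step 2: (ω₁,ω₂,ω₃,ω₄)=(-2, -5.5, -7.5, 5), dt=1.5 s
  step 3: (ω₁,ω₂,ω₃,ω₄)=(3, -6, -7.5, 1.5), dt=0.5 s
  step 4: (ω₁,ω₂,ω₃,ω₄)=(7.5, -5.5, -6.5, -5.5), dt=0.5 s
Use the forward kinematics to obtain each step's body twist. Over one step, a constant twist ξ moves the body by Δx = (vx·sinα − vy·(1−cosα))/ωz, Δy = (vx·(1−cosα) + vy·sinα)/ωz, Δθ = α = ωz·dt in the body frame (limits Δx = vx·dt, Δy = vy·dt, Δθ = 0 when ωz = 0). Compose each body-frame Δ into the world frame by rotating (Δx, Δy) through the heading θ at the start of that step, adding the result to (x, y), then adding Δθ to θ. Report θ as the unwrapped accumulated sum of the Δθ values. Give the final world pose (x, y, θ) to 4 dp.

step 1: ξ=(vx,vy,ωz)=(-0.0938, 0.3562, 0.1875), dt=2.0 → body Δ=(-0.3152, 0.6612, 0.3750) → world pose (-0.3152, 0.6612, 0.3750)
step 2: ξ=(vx,vy,ωz)=(-0.1875, -0.3000, 0.8437), dt=1.5 → body Δ=(0.0368, -0.4946, 1.2656) → world pose (-0.0998, 0.2144, 1.6406)
step 3: ξ=(vx,vy,ωz)=(-0.1688, -0.3375, 0.0000), dt=0.5 → body Δ=(-0.0844, -0.1687, 0.0000) → world pose (0.0744, 0.1420, 1.6406)
step 4: ξ=(vx,vy,ωz)=(-0.1875, -0.2625, -1.1250), dt=0.5 → body Δ=(-0.1248, -0.0988, -0.5625) → world pose (0.1816, 0.0244, 1.0781)

(0.1816, 0.0244, 1.0781)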